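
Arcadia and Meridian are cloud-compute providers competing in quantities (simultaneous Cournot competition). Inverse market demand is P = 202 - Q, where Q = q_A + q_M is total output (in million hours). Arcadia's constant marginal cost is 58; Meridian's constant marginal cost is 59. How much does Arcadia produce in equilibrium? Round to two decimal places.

Arcadia's profit: π_A = (202 - Q)q_A - (58q_A). Setting ∂π_A/∂q_A = 0: 144 - 2q_A - (q_M) = 0.
Meridian's profit: π_M = (202 - Q)q_M - (59q_M). Setting ∂π_M/∂q_M = 0: 143 - 2q_M - (q_A) = 0.
Rearranging gives the reaction functions q_A = (144 - q_M)/2 and q_M = (143 - q_A)/2.
Solving the pair: q_A = 145/3, q_M = 142/3.

48.33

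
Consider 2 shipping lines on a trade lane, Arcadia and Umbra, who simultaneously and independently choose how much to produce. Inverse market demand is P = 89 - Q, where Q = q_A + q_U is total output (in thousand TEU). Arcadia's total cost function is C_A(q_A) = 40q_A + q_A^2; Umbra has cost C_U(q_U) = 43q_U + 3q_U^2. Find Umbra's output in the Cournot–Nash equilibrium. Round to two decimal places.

4.35

Arcadia's profit: π_A = (89 - Q)q_A - (40q_A + q_A²). Setting ∂π_A/∂q_A = 0: 49 - 4q_A - (q_U) = 0.
Umbra's first-order condition: 46 - 8q_U - (q_A) = 0.
So q_A = (49 - q_U)/4 and q_U = (46 - q_A)/8.
Substituting one into the other gives q_A = 346/31 and q_U = 135/31.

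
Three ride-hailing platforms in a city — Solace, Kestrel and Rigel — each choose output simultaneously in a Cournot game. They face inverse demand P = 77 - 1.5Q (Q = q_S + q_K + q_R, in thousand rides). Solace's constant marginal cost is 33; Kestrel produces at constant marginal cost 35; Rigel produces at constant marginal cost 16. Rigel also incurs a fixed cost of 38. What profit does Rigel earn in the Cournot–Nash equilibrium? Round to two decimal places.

Solace's profit: π_S = (77 - 1.5Q)q_S - (33q_S). Setting ∂π_S/∂q_S = 0: 44 - 3q_S - (3/2)(q_K + q_R) = 0.
Kestrel's profit: π_K = (77 - 1.5Q)q_K - (35q_K). Setting ∂π_K/∂q_K = 0: 42 - 3q_K - (3/2)(q_S + q_R) = 0.
Rigel's first-order condition: 61 - 3q_R - (3/2)(q_S + q_K) = 0.
Summing all 3 equations gives 147 − 6Q = 0, hence Q = 49/2.
Back-substituting: q_S = (44 − 147/4)/(3/2) = 29/6, q_K = (42 − 147/4)/(3/2) = 7/2, q_R = (61 − 147/4)/(3/2) = 97/6.
Price P = 77 - (3/2)·(49/2) = 161/4.
Rigel's profit: (161/4 - 16)·(97/6) - 38 = 354.0417.

354.04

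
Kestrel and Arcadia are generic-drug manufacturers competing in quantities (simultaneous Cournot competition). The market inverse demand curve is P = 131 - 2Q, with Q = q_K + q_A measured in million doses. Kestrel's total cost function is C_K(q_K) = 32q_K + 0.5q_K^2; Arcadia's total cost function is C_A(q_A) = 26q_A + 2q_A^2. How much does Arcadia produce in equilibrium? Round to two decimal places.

9.08

Kestrel's profit: π_K = (131 - 2Q)q_K - (32q_K + (1/2)q_K²). Setting ∂π_K/∂q_K = 0: 99 - 5q_K - 2(q_A) = 0.
Arcadia's profit: π_A = (131 - 2Q)q_A - (26q_A + 2q_A²). Setting ∂π_A/∂q_A = 0: 105 - 8q_A - 2(q_K) = 0.
So q_K = (99 - 2q_A)/5 and q_A = (105 - 2q_K)/8.
Substituting one into the other gives q_K = 97/6 and q_A = 109/12.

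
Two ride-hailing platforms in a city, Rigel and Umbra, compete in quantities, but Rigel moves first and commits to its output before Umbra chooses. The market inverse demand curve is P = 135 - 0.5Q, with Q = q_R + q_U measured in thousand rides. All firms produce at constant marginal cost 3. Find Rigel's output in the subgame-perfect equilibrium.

132

Solve by backward induction. Given q_R, the follower Umbra maximises π_U = (135 - (1/2)q_R - (1/2)q_U)q_U - 3q_U.
Follower FOC: 132 - (1/2)q_R - q_U = 0, so q_U(q_R) = (132 - (1/2)q_R).
Rigel substitutes q_U(q_R) into its own profit: π_R = q_R(135 - (1/2)q_R - (132 - (1/2)q_R)/2) - 3q_R = (69 - (1/4)q_R)q_R - 3q_R.
The leader's first-order condition 66 - (1/2)q_R = 0 yields q_R = 132.
Then q_U = (132 - (1/2)·132) = 66.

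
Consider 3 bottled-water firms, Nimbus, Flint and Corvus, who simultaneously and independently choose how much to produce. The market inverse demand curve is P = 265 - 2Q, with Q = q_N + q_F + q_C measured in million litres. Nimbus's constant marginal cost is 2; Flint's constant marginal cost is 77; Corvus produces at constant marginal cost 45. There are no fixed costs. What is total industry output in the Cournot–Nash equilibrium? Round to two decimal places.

83.88

Nimbus's profit: π_N = (265 - 2Q)q_N - (2q_N). Setting ∂π_N/∂q_N = 0: 263 - 4q_N - 2(q_F + q_C) = 0.
Flint's profit: π_F = (265 - 2Q)q_F - (77q_F). Setting ∂π_F/∂q_F = 0: 188 - 4q_F - 2(q_N + q_C) = 0.
Corvus's profit: π_C = (265 - 2Q)q_C - (45q_C). Setting ∂π_C/∂q_C = 0: 220 - 4q_C - 2(q_N + q_F) = 0.
Adding the 3 conditions: 671 − 4Q − 4Q = 0, i.e. Q = 671/8.
Back-substituting: q_N = (263 − 671/4)/2 = 381/8, q_F = (188 − 671/4)/2 = 81/8, q_C = (220 − 671/4)/2 = 209/8.
Total output Q = 381/8 + 81/8 + 209/8 = 671/8.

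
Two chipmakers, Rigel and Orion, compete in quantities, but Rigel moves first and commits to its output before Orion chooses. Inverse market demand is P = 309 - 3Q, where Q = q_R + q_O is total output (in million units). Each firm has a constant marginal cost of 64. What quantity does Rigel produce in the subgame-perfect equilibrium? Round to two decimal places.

The follower Orion best-responds to any q_R: π_O = (309 - 3Q)q_O - 64q_O.
Follower FOC: 245 - 3q_R - 6q_O = 0, so q_O(q_R) = (245 - 3q_R)/6.
Rigel substitutes q_O(q_R) into its own profit: π_R = q_R(309 - 3q_R - (245 - 3q_R)/2) - 64q_R = (373/2 - (3/2)q_R)q_R - 64q_R.
The leader's first-order condition 245/2 - 3q_R = 0 yields q_R = 245/6.
Then q_O = (245 - 3·(245/6))/6 = 245/12.

40.83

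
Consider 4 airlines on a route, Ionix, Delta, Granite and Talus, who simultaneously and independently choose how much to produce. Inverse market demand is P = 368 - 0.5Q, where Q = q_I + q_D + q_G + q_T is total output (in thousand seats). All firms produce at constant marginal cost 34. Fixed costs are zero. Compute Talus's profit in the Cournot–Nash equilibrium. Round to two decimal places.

Each firm earns π_i = (368 - 0.5Q)q_i - 34q_i.
Setting ∂π_i/∂q_i = 0 with rivals' quantities fixed: 334 - q_i - (1/2)·Σ_{j≠i} q_j = 0.
With identical firms every q_j equals q_i, so Σ_{j≠i} q_j = 3q_i and 334 = (5/2)q_i, giving q_i = 668/5.
Price P = 368 - (1/2)·534.4000 = 504/5.
Talus's profit: (504/5 - 34)·(668/5) = 8924.4800.

8924.48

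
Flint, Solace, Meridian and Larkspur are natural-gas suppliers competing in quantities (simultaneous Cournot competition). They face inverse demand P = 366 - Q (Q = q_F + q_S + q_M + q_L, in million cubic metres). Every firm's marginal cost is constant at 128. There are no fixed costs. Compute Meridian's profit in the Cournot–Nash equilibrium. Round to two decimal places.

2265.76

A representative firm's profit is π_i = q_i(366 - Q) - 128q_i.
Setting ∂π_i/∂q_i = 0 with rivals' quantities fixed: 238 - 2q_i - Σ_{j≠i} q_j = 0.
By symmetry each firm produces the same amount; substituting Σ_{j≠i} q_j = 3q_i yields q_i = 238/5.
Price P = 366 - 952/5 = 878/5.
Meridian's profit: (878/5 - 128)·(238/5) = 2265.7600.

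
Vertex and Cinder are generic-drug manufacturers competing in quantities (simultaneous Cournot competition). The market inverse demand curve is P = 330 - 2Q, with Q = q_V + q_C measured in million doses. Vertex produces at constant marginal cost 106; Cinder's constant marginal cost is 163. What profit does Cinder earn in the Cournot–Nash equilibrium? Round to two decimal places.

Vertex's profit: π_V = (330 - 2Q)q_V - (106q_V). Setting ∂π_V/∂q_V = 0: 224 - 4q_V - 2(q_C) = 0.
Cinder's first-order condition: 167 - 4q_C - 2(q_V) = 0.
Best responses: q_V = (224 - 2q_C)/4, q_C = (167 - 2q_V)/4.
Substituting one into the other gives q_V = 281/6 and q_C = 55/3.
Price P = 330 - 2·(391/6) = 599/3.
Cinder's profit: (599/3 - 163)·(55/3) = 672.2222.

672.22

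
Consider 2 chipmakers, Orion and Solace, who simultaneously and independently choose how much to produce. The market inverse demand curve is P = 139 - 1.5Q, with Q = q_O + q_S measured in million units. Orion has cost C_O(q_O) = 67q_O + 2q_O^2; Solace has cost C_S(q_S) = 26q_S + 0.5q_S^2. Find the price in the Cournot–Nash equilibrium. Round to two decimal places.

Orion's profit: π_O = (139 - 1.5Q)q_O - (67q_O + 2q_O²). Setting ∂π_O/∂q_O = 0: 72 - 7q_O - (3/2)(q_S) = 0.
Solace's first-order condition: 113 - 4q_S - (3/2)(q_O) = 0.
Rearranging gives the reaction functions q_O = (72 - (3/2)q_S)/7 and q_S = (113 - (3/2)q_O)/4.
Substituting one into the other gives q_O = 474/103 and q_S = 26.5243.
Total output Q = 31.1262, so price P = 139 - (3/2)·31.1262 = 92.3107.

92.31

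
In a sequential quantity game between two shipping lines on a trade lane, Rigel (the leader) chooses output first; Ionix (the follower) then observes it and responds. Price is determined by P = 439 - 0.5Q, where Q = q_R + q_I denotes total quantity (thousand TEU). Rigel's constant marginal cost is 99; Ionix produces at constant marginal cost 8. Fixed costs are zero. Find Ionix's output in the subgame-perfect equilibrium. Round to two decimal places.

Solve by backward induction. Given q_R, the follower Ionix maximises π_I = (439 - (1/2)q_R - (1/2)q_I)q_I - 8q_I.
Setting the follower's marginal profit to zero, 431 - (1/2)q_R - q_I = 0, i.e. q_I = (431 - (1/2)q_R).
The leader anticipates this reaction. Substituting into P = 439 - 0.5Q gives P = 447/2 - (1/4)q_R, so π_R = (447/2 - (1/4)q_R)q_R - 99q_R.
Maximising: ∂π_R/∂q_R = 249/2 - (1/2)q_R = 0, giving q_R = 249.
Then q_I = (431 - (1/2)·249) = 613/2.

306.50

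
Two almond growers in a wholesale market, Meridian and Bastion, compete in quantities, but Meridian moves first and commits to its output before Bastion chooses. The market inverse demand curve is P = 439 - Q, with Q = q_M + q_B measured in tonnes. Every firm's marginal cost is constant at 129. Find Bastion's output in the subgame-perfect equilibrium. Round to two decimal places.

The follower Bastion best-responds to any q_M: π_B = (439 - Q)q_B - 129q_B.
Follower FOC: 310 - q_M - 2q_B = 0, so q_B(q_M) = (310 - q_M)/2.
The leader anticipates this reaction. Substituting into P = 439 - Q gives P = 284 - (1/2)q_M, so π_M = (284 - (1/2)q_M)q_M - 129q_M.
Maximising: ∂π_M/∂q_M = 155 - q_M = 0, giving q_M = 155.
Then q_B = (310 - 155)/2 = 155/2.

77.50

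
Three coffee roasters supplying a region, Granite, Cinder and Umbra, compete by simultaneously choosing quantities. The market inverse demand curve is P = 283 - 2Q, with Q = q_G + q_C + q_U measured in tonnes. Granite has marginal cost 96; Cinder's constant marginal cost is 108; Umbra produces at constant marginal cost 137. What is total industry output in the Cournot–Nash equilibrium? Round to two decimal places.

63.50

Granite's profit: π_G = (283 - 2Q)q_G - (96q_G). Setting ∂π_G/∂q_G = 0: 187 - 4q_G - 2(q_C + q_U) = 0.
Cinder's first-order condition: 175 - 4q_C - 2(q_G + q_U) = 0.
Umbra's first-order condition: 146 - 4q_U - 2(q_G + q_C) = 0.
Adding the 3 conditions: 508 − 4Q − 4Q = 0, i.e. Q = 127/2.
Back-substituting: q_G = (187 − 127)/2 = 30, q_C = (175 − 127)/2 = 24, q_U = (146 − 127)/2 = 19/2.
Total output Q = 30 + 24 + 19/2 = 127/2.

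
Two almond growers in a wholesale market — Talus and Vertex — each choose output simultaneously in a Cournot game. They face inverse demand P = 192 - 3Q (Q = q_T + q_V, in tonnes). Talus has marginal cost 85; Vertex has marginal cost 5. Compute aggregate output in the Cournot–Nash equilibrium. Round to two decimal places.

32.67

Talus's profit: π_T = (192 - 3Q)q_T - (85q_T). Setting ∂π_T/∂q_T = 0: 107 - 6q_T - 3(q_V) = 0.
Vertex's profit: π_V = (192 - 3Q)q_V - (5q_V). Setting ∂π_V/∂q_V = 0: 187 - 6q_V - 3(q_T) = 0.
Rearranging gives the reaction functions q_T = (107 - 3q_V)/6 and q_V = (187 - 3q_T)/6.
Substituting one into the other gives q_T = 3 and q_V = 89/3.
Total output Q = 3 + 89/3 = 98/3.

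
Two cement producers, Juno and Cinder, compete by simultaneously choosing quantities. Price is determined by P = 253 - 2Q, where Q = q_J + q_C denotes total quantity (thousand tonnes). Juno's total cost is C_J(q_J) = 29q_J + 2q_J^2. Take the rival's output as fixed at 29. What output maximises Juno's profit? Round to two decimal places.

20.75

With the rival's output fixed at 29, Juno's profit is π_J = (253 - 2·29 - 2q_J)q_J - (29q_J + 2q_J²) = (195 - 2q_J)q_J - (29q_J + 2q_J²).
∂π_J/∂q_J = 166 - 8q_J = 0, so q_J = 83/4.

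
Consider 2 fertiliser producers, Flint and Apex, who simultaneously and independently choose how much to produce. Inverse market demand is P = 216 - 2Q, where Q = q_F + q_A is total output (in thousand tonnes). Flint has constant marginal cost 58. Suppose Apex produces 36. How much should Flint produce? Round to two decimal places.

With the rival's output fixed at 36, Flint's profit is π_F = (216 - 2·36 - 2q_F)q_F - (58q_F) = (144 - 2q_F)q_F - (58q_F).
∂π_F/∂q_F = 86 - 4q_F = 0, so q_F = 43/2.

21.50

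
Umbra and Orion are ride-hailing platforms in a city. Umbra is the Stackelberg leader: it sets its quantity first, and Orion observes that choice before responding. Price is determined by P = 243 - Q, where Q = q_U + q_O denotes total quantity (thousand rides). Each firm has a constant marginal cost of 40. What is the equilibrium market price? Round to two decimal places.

Solve by backward induction. Given q_U, the follower Orion maximises π_O = (243 - q_U - q_O)q_O - 40q_O.
∂π_O/∂q_O = 203 - q_U - 2q_O = 0 gives the reaction function q_O = (203 - q_U)/2.
The leader anticipates this reaction. Substituting into P = 243 - Q gives P = 283/2 - (1/2)q_U, so π_U = (283/2 - (1/2)q_U)q_U - 40q_U.
Leader FOC: 203/2 - q_U = 0, so q_U = 203/2.
Then q_O = (203 - 203/2)/2 = 203/4.
Total output Q = 609/4, so price P = 243 - 609/4 = 363/4.

90.75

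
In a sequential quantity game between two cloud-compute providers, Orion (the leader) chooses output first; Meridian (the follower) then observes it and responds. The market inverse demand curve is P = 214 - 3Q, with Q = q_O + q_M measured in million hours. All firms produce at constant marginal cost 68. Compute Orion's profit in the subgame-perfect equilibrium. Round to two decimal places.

The follower Meridian best-responds to any q_O: π_M = (214 - 3Q)q_M - 68q_M.
Setting the follower's marginal profit to zero, 146 - 3q_O - 6q_M = 0, i.e. q_M = (146 - 3q_O)/6.
The leader anticipates this reaction. Substituting into P = 214 - 3Q gives P = 141 - (3/2)q_O, so π_O = (141 - (3/2)q_O)q_O - 68q_O.
The leader's first-order condition 73 - 3q_O = 0 yields q_O = 73/3.
Then q_M = (146 - 3·(73/3))/6 = 73/6.
Price P = 214 - 3·(73/2) = 209/2.
Orion's profit: (209/2 - 68)·(73/3) = 888.1667.

888.17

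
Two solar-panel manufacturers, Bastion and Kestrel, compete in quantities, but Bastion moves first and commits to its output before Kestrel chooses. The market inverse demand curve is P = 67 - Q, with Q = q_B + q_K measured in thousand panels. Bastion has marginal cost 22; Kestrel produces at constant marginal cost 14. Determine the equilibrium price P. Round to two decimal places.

31.25

Solve by backward induction. Given q_B, the follower Kestrel maximises π_K = (67 - q_B - q_K)q_K - 14q_K.
Follower FOC: 53 - q_B - 2q_K = 0, so q_K(q_B) = (53 - q_B)/2.
The leader anticipates this reaction. Substituting into P = 67 - Q gives P = 81/2 - (1/2)q_B, so π_B = (81/2 - (1/2)q_B)q_B - 22q_B.
The leader's first-order condition 37/2 - q_B = 0 yields q_B = 37/2.
Then q_K = (53 - 37/2)/2 = 69/4.
Total output Q = 143/4, so price P = 67 - 143/4 = 125/4.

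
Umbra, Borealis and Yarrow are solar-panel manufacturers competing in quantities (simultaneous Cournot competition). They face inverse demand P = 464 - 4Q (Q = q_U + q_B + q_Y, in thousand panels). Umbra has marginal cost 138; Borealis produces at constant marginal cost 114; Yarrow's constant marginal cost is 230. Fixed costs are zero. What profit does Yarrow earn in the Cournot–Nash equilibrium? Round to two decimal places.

10.56

Umbra's profit: π_U = (464 - 4Q)q_U - (138q_U). Setting ∂π_U/∂q_U = 0: 326 - 8q_U - 4(q_B + q_Y) = 0.
Borealis's profit: π_B = (464 - 4Q)q_B - (114q_B). Setting ∂π_B/∂q_B = 0: 350 - 8q_B - 4(q_U + q_Y) = 0.
Yarrow's profit: π_Y = (464 - 4Q)q_Y - (230q_Y). Setting ∂π_Y/∂q_Y = 0: 234 - 8q_Y - 4(q_U + q_B) = 0.
Adding the 3 conditions: 910 − 8Q − 8Q = 0, i.e. Q = 455/8.
Back-substituting: q_U = (326 − 455/2)/4 = 197/8, q_B = (350 − 455/2)/4 = 245/8, q_Y = (234 − 455/2)/4 = 13/8.
Price P = 464 - 4·(455/8) = 473/2.
Yarrow's profit: (473/2 - 230)·(13/8) = 169/16.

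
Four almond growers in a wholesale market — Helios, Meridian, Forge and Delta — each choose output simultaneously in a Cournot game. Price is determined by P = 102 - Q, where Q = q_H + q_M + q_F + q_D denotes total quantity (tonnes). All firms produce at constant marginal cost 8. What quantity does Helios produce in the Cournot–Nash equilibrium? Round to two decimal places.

A representative firm's profit is π_i = q_i(102 - Q) - 8q_i.
First-order condition (treating rivals' output as given): 94 - 2q_i - Σ_{j≠i} q_j = 0.
By symmetry each firm produces the same amount; substituting Σ_{j≠i} q_j = 3q_i yields q_i = 94/5.

18.80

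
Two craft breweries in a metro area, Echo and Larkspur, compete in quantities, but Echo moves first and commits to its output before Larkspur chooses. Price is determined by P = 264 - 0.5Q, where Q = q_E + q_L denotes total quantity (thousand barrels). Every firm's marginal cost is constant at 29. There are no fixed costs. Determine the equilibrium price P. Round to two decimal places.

The follower Larkspur best-responds to any q_E: π_L = (264 - 0.5Q)q_L - 29q_L.
∂π_L/∂q_L = 235 - (1/2)q_E - q_L = 0 gives the reaction function q_L = (235 - (1/2)q_E).
Echo substitutes q_L(q_E) into its own profit: π_E = q_E(264 - (1/2)q_E - (235 - (1/2)q_E)/2) - 29q_E = (293/2 - (1/4)q_E)q_E - 29q_E.
The leader's first-order condition 235/2 - (1/2)q_E = 0 yields q_E = 235.
Then q_L = (235 - (1/2)·235) = 235/2.
Total output Q = 705/2, so price P = 264 - (1/2)·(705/2) = 351/4.

87.75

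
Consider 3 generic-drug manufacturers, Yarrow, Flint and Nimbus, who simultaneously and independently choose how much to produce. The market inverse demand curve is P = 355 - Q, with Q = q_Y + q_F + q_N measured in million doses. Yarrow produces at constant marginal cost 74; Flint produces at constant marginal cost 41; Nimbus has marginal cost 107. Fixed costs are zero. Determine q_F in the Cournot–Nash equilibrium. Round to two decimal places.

103.25

Yarrow's profit: π_Y = (355 - Q)q_Y - (74q_Y). Setting ∂π_Y/∂q_Y = 0: 281 - 2q_Y - (q_F + q_N) = 0.
Flint's profit: π_F = (355 - Q)q_F - (41q_F). Setting ∂π_F/∂q_F = 0: 314 - 2q_F - (q_Y + q_N) = 0.
Nimbus's first-order condition: 248 - 2q_N - (q_Y + q_F) = 0.
Adding the 3 conditions: 843 − 2Q − 2Q = 0, i.e. Q = 843/4.
Back-substituting: q_Y = (281 − 843/4) = 281/4, q_F = (314 − 843/4) = 413/4, q_N = (248 − 843/4) = 149/4.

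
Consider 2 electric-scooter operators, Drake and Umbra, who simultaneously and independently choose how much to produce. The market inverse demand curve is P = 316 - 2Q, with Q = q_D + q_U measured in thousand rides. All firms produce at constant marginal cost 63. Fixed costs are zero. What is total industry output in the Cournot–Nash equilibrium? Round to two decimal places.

84.33

Each firm earns π_i = (316 - 2Q)q_i - 63q_i.
Setting ∂π_i/∂q_i = 0 with rivals' quantities fixed: 253 - 4q_i - 2q_j = 0.
By symmetry each firm produces the same amount; substituting q_j = q_i yields q_i = 253/6.
Total output Q = 253/6 + 253/6 = 253/3.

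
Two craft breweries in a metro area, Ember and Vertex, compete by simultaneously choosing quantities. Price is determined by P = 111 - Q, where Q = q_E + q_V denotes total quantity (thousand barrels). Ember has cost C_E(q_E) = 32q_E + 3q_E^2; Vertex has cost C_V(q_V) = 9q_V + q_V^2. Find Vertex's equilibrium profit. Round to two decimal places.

Ember's profit: π_E = (111 - Q)q_E - (32q_E + 3q_E²). Setting ∂π_E/∂q_E = 0: 79 - 8q_E - (q_V) = 0.
Vertex's profit: π_V = (111 - Q)q_V - (9q_V + q_V²). Setting ∂π_V/∂q_V = 0: 102 - 4q_V - (q_E) = 0.
Best responses: q_E = (79 - q_V)/8, q_V = (102 - q_E)/4.
Substituting one into the other gives q_E = 214/31 and q_V = 737/31.
Price P = 111 - 951/31 = 80.3226.
Vertex's profit: 80.3226·(737/31) - 9·(737/31) - (737/31)² = 1130.4246.

1130.42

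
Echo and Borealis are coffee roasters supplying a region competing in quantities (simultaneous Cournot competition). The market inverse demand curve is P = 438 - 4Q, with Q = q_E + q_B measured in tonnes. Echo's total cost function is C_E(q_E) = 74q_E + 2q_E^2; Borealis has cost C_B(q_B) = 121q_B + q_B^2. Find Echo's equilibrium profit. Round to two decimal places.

Echo's profit: π_E = (438 - 4Q)q_E - (74q_E + 2q_E²). Setting ∂π_E/∂q_E = 0: 364 - 12q_E - 4(q_B) = 0.
Borealis's profit: π_B = (438 - 4Q)q_B - (121q_B + q_B²). Setting ∂π_B/∂q_B = 0: 317 - 10q_B - 4(q_E) = 0.
Best responses: q_E = (364 - 4q_B)/12, q_B = (317 - 4q_E)/10.
Substituting one into the other gives q_E = 593/26 and q_B = 587/26.
Price P = 438 - 4·(590/13) = 256.4615.
Echo's profit: 256.4615·(593/26) - 74·(593/26) - 2(593/26)² = 3121.1450.

3121.14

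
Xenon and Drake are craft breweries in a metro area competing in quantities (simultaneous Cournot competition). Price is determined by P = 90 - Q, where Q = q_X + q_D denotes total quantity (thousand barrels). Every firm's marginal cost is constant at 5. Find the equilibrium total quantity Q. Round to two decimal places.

56.67

Each firm earns π_i = (90 - Q)q_i - 5q_i.
First-order condition (treating rivals' output as given): 85 - 2q_i - q_j = 0.
With identical firms every q_j equals q_i, so q_j = q_i and 85 = 3q_i, giving q_i = 85/3.
Total output Q = 85/3 + 85/3 = 170/3.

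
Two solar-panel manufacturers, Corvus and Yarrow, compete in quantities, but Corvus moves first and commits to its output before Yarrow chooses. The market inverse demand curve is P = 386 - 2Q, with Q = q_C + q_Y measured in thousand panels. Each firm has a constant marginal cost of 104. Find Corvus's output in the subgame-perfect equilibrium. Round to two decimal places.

The follower Yarrow best-responds to any q_C: π_Y = (386 - 2Q)q_Y - 104q_Y.
Follower FOC: 282 - 2q_C - 4q_Y = 0, so q_Y(q_C) = (282 - 2q_C)/4.
Corvus substitutes q_Y(q_C) into its own profit: π_C = q_C(386 - 2q_C - (282 - 2q_C)/2) - 104q_C = (245 - q_C)q_C - 104q_C.
Maximising: ∂π_C/∂q_C = 141 - 2q_C = 0, giving q_C = 141/2.
Then q_Y = (282 - 2·(141/2))/4 = 141/4.

70.50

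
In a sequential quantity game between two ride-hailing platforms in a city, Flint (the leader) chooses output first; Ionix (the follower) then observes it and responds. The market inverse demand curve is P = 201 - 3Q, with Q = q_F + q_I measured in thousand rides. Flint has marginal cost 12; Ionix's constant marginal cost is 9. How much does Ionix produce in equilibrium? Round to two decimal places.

16.50

Solve by backward induction. Given q_F, the follower Ionix maximises π_I = (201 - 3q_F - 3q_I)q_I - 9q_I.
Follower FOC: 192 - 3q_F - 6q_I = 0, so q_I(q_F) = (192 - 3q_F)/6.
Flint substitutes q_I(q_F) into its own profit: π_F = q_F(201 - 3q_F - (192 - 3q_F)/2) - 12q_F = (105 - (3/2)q_F)q_F - 12q_F.
The leader's first-order condition 93 - 3q_F = 0 yields q_F = 31.
Then q_I = (192 - 3·31)/6 = 33/2.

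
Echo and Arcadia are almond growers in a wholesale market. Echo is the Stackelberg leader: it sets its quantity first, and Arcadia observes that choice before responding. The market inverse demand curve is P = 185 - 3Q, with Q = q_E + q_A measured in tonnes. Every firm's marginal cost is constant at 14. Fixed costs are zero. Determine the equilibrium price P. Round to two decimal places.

Solve by backward induction. Given q_E, the follower Arcadia maximises π_A = (185 - 3q_E - 3q_A)q_A - 14q_A.
∂π_A/∂q_A = 171 - 3q_E - 6q_A = 0 gives the reaction function q_A = (171 - 3q_E)/6.
The leader anticipates this reaction. Substituting into P = 185 - 3Q gives P = 199/2 - (3/2)q_E, so π_E = (199/2 - (3/2)q_E)q_E - 14q_E.
Maximising: ∂π_E/∂q_E = 171/2 - 3q_E = 0, giving q_E = 57/2.
Then q_A = (171 - 3·(57/2))/6 = 57/4.
Total output Q = 171/4, so price P = 185 - 3·(171/4) = 227/4.

56.75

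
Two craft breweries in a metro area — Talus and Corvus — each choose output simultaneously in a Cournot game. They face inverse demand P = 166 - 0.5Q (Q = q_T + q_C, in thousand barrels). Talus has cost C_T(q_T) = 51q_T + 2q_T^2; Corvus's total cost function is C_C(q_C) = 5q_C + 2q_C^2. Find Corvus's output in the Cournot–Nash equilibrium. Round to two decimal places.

30.20

Talus's profit: π_T = (166 - 0.5Q)q_T - (51q_T + 2q_T²). Setting ∂π_T/∂q_T = 0: 115 - 5q_T - (1/2)(q_C) = 0.
Corvus's profit: π_C = (166 - 0.5Q)q_C - (5q_C + 2q_C²). Setting ∂π_C/∂q_C = 0: 161 - 5q_C - (1/2)(q_T) = 0.
Rearranging gives the reaction functions q_T = (115 - (1/2)q_C)/5 and q_C = (161 - (1/2)q_T)/5.
Solving the pair: q_T = 1978/99, q_C = 30.2020.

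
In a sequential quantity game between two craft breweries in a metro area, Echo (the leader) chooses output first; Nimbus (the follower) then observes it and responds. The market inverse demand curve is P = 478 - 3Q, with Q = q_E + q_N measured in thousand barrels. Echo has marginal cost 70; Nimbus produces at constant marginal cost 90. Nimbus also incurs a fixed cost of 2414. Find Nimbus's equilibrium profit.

Solve by backward induction. Given q_E, the follower Nimbus maximises π_N = (478 - 3q_E - 3q_N)q_N - 90q_N.
Follower FOC: 388 - 3q_E - 6q_N = 0, so q_N(q_E) = (388 - 3q_E)/6.
The leader anticipates this reaction. Substituting into P = 478 - 3Q gives P = 284 - (3/2)q_E, so π_E = (284 - (3/2)q_E)q_E - 70q_E.
Leader FOC: 214 - 3q_E = 0, so q_E = 214/3.
Then q_N = (388 - 3·(214/3))/6 = 29.
Price P = 478 - 3·(301/3) = 177.
Nimbus's profit: (177 - 90)·29 - 2414 = 109.

109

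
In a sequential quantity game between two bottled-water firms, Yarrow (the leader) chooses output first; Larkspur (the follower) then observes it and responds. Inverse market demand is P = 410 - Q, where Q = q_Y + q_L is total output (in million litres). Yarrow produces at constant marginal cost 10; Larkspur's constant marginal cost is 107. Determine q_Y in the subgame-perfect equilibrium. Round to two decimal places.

248.50

Solve by backward induction. Given q_Y, the follower Larkspur maximises π_L = (410 - q_Y - q_L)q_L - 107q_L.
Setting the follower's marginal profit to zero, 303 - q_Y - 2q_L = 0, i.e. q_L = (303 - q_Y)/2.
Yarrow substitutes q_L(q_Y) into its own profit: π_Y = q_Y(410 - q_Y - (303 - q_Y)/2) - 10q_Y = (517/2 - (1/2)q_Y)q_Y - 10q_Y.
Maximising: ∂π_Y/∂q_Y = 497/2 - q_Y = 0, giving q_Y = 497/2.
Then q_L = (303 - 497/2)/2 = 109/4.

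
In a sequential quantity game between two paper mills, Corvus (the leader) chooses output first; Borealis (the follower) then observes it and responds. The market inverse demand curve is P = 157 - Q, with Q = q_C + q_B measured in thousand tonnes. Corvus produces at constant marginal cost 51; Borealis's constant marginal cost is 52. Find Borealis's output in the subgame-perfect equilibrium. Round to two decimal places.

25.75

The follower Borealis best-responds to any q_C: π_B = (157 - Q)q_B - 52q_B.
Setting the follower's marginal profit to zero, 105 - q_C - 2q_B = 0, i.e. q_B = (105 - q_C)/2.
The leader anticipates this reaction. Substituting into P = 157 - Q gives P = 209/2 - (1/2)q_C, so π_C = (209/2 - (1/2)q_C)q_C - 51q_C.
Leader FOC: 107/2 - q_C = 0, so q_C = 107/2.
Then q_B = (105 - 107/2)/2 = 103/4.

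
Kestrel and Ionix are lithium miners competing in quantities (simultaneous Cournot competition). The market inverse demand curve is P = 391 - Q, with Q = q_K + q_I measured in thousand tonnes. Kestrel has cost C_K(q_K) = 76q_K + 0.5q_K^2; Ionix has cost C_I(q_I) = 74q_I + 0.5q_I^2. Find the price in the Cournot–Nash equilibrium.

Kestrel's profit: π_K = (391 - Q)q_K - (76q_K + (1/2)q_K²). Setting ∂π_K/∂q_K = 0: 315 - 3q_K - (q_I) = 0.
Ionix's first-order condition: 317 - 3q_I - (q_K) = 0.
Best responses: q_K = (315 - q_I)/3, q_I = (317 - q_K)/3.
Solving the pair: q_K = 157/2, q_I = 159/2.
Total output Q = 158, so price P = 391 - 158 = 233.

233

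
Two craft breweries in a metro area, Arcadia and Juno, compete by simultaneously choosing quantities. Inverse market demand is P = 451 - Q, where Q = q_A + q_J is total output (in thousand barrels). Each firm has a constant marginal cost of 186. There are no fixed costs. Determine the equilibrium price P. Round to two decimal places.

274.33

Each firm earns π_i = (451 - Q)q_i - 186q_i.
Setting ∂π_i/∂q_i = 0 with rivals' quantities fixed: 265 - 2q_i - q_j = 0.
With identical firms every q_j equals q_i, so q_j = q_i and 265 = 3q_i, giving q_i = 265/3.
Total output Q = 530/3, so price P = 451 - 530/3 = 823/3.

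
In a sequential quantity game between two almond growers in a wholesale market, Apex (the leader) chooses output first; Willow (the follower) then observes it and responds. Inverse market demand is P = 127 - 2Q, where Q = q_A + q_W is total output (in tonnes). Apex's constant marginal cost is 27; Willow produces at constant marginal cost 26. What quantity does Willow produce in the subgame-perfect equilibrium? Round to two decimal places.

Solve by backward induction. Given q_A, the follower Willow maximises π_W = (127 - 2q_A - 2q_W)q_W - 26q_W.
∂π_W/∂q_W = 101 - 2q_A - 4q_W = 0 gives the reaction function q_W = (101 - 2q_A)/4.
The leader anticipates this reaction. Substituting into P = 127 - 2Q gives P = 153/2 - q_A, so π_A = (153/2 - q_A)q_A - 27q_A.
Maximising: ∂π_A/∂q_A = 99/2 - 2q_A = 0, giving q_A = 99/4.
Then q_W = (101 - 2·(99/4))/4 = 103/8.

12.88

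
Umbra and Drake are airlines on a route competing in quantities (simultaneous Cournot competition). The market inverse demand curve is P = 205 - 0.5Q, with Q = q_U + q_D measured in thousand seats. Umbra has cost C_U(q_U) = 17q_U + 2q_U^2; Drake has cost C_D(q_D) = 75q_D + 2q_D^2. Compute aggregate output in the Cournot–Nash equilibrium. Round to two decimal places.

57.82

Umbra's profit: π_U = (205 - 0.5Q)q_U - (17q_U + 2q_U²). Setting ∂π_U/∂q_U = 0: 188 - 5q_U - (1/2)(q_D) = 0.
Drake's profit: π_D = (205 - 0.5Q)q_D - (75q_D + 2q_D²). Setting ∂π_D/∂q_D = 0: 130 - 5q_D - (1/2)(q_U) = 0.
So q_U = (188 - (1/2)q_D)/5 and q_D = (130 - (1/2)q_U)/5.
Substituting one into the other gives q_U = 35.3535 and q_D = 22.4646.
Total output Q = 35.3535 + 22.4646 = 636/11.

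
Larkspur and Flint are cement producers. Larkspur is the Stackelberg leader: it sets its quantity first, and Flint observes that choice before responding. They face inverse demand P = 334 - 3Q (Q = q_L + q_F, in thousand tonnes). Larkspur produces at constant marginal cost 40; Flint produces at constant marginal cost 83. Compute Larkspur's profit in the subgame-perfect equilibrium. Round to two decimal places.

4732.04

Solve by backward induction. Given q_L, the follower Flint maximises π_F = (334 - 3q_L - 3q_F)q_F - 83q_F.
∂π_F/∂q_F = 251 - 3q_L - 6q_F = 0 gives the reaction function q_F = (251 - 3q_L)/6.
Larkspur substitutes q_F(q_L) into its own profit: π_L = q_L(334 - 3q_L - (251 - 3q_L)/2) - 40q_L = (417/2 - (3/2)q_L)q_L - 40q_L.
Leader FOC: 337/2 - 3q_L = 0, so q_L = 337/6.
Then q_F = (251 - 3·(337/6))/6 = 55/4.
Price P = 334 - 3·(839/12) = 497/4.
Larkspur's profit: (497/4 - 40)·(337/6) = 4732.0417.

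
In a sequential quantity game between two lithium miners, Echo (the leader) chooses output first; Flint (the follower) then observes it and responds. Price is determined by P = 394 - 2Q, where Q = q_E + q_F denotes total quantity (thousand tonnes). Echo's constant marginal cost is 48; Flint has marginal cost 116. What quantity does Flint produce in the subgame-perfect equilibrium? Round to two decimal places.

Solve by backward induction. Given q_E, the follower Flint maximises π_F = (394 - 2q_E - 2q_F)q_F - 116q_F.
∂π_F/∂q_F = 278 - 2q_E - 4q_F = 0 gives the reaction function q_F = (278 - 2q_E)/4.
Echo substitutes q_F(q_E) into its own profit: π_E = q_E(394 - 2q_E - (278 - 2q_E)/2) - 48q_E = (255 - q_E)q_E - 48q_E.
The leader's first-order condition 207 - 2q_E = 0 yields q_E = 207/2.
Then q_F = (278 - 2·(207/2))/4 = 71/4.

17.75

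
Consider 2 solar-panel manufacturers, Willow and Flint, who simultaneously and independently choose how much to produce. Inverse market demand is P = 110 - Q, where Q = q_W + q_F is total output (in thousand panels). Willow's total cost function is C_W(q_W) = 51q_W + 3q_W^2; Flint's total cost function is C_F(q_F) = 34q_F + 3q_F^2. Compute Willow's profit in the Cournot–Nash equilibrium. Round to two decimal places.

Willow's profit: π_W = (110 - Q)q_W - (51q_W + 3q_W²). Setting ∂π_W/∂q_W = 0: 59 - 8q_W - (q_F) = 0.
Flint's first-order condition: 76 - 8q_F - (q_W) = 0.
Best responses: q_W = (59 - q_F)/8, q_F = (76 - q_W)/8.
Substituting one into the other gives q_W = 44/7 and q_F = 61/7.
Price P = 110 - 15 = 95.
Willow's profit: 95·(44/7) - 51·(44/7) - 3(44/7)² = 158.0408.

158.04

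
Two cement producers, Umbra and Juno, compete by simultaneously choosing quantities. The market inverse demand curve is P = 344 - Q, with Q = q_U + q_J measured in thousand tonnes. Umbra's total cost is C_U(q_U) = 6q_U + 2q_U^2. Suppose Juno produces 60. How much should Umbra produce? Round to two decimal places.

With the rival's output fixed at 60, Umbra's profit is π_U = (344 - 60 - q_U)q_U - (6q_U + 2q_U²) = (284 - q_U)q_U - (6q_U + 2q_U²).
∂π_U/∂q_U = 278 - 6q_U = 0, so q_U = 139/3.

46.33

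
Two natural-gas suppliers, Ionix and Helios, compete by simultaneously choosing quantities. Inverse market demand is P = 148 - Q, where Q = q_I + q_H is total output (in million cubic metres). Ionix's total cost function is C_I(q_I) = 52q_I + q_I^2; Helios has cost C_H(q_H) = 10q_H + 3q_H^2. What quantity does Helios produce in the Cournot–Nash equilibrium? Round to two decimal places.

Ionix's profit: π_I = (148 - Q)q_I - (52q_I + q_I²). Setting ∂π_I/∂q_I = 0: 96 - 4q_I - (q_H) = 0.
Helios's profit: π_H = (148 - Q)q_H - (10q_H + 3q_H²). Setting ∂π_H/∂q_H = 0: 138 - 8q_H - (q_I) = 0.
Best responses: q_I = (96 - q_H)/4, q_H = (138 - q_I)/8.
Substituting one into the other gives q_I = 630/31 and q_H = 456/31.

14.71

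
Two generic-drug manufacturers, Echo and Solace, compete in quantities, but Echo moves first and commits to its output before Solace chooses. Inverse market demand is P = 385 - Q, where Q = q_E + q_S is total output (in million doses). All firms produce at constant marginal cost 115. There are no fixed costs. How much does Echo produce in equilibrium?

135

Solve by backward induction. Given q_E, the follower Solace maximises π_S = (385 - q_E - q_S)q_S - 115q_S.
∂π_S/∂q_S = 270 - q_E - 2q_S = 0 gives the reaction function q_S = (270 - q_E)/2.
Echo substitutes q_S(q_E) into its own profit: π_E = q_E(385 - q_E - (270 - q_E)/2) - 115q_E = (250 - (1/2)q_E)q_E - 115q_E.
Maximising: ∂π_E/∂q_E = 135 - q_E = 0, giving q_E = 135.
Then q_S = (270 - 135)/2 = 135/2.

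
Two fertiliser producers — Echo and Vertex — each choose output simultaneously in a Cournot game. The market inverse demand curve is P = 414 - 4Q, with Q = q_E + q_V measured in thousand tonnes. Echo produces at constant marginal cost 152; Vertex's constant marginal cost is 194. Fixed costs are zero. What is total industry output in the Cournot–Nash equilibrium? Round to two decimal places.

Echo's profit: π_E = (414 - 4Q)q_E - (152q_E). Setting ∂π_E/∂q_E = 0: 262 - 8q_E - 4(q_V) = 0.
Vertex's profit: π_V = (414 - 4Q)q_V - (194q_V). Setting ∂π_V/∂q_V = 0: 220 - 8q_V - 4(q_E) = 0.
So q_E = (262 - 4q_V)/8 and q_V = (220 - 4q_E)/8.
Substituting one into the other gives q_E = 76/3 and q_V = 89/6.
Total output Q = 76/3 + 89/6 = 241/6.

40.17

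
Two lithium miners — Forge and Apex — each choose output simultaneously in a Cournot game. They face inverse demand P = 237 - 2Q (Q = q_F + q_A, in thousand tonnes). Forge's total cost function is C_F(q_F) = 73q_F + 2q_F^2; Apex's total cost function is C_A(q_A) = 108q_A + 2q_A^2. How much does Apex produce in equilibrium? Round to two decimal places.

Forge's profit: π_F = (237 - 2Q)q_F - (73q_F + 2q_F²). Setting ∂π_F/∂q_F = 0: 164 - 8q_F - 2(q_A) = 0.
Apex's profit: π_A = (237 - 2Q)q_A - (108q_A + 2q_A²). Setting ∂π_A/∂q_A = 0: 129 - 8q_A - 2(q_F) = 0.
Rearranging gives the reaction functions q_F = (164 - 2q_A)/8 and q_A = (129 - 2q_F)/8.
Solving the pair: q_F = 527/30, q_A = 176/15.

11.73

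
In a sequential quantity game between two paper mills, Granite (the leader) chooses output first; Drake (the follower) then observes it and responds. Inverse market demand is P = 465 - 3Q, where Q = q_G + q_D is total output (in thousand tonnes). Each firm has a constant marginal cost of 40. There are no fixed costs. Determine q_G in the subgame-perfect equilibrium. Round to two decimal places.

Solve by backward induction. Given q_G, the follower Drake maximises π_D = (465 - 3q_G - 3q_D)q_D - 40q_D.
∂π_D/∂q_D = 425 - 3q_G - 6q_D = 0 gives the reaction function q_D = (425 - 3q_G)/6.
The leader anticipates this reaction. Substituting into P = 465 - 3Q gives P = 505/2 - (3/2)q_G, so π_G = (505/2 - (3/2)q_G)q_G - 40q_G.
Leader FOC: 425/2 - 3q_G = 0, so q_G = 425/6.
Then q_D = (425 - 3·(425/6))/6 = 425/12.

70.83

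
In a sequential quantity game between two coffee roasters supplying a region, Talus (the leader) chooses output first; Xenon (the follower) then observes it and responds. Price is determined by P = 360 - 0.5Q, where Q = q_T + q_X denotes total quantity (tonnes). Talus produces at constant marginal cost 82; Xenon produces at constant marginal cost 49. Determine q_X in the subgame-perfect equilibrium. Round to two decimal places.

188.50

The follower Xenon best-responds to any q_T: π_X = (360 - 0.5Q)q_X - 49q_X.
Follower FOC: 311 - (1/2)q_T - q_X = 0, so q_X(q_T) = (311 - (1/2)q_T).
Talus substitutes q_X(q_T) into its own profit: π_T = q_T(360 - (1/2)q_T - (311 - (1/2)q_T)/2) - 82q_T = (409/2 - (1/4)q_T)q_T - 82q_T.
Leader FOC: 245/2 - (1/2)q_T = 0, so q_T = 245.
Then q_X = (311 - (1/2)·245) = 377/2.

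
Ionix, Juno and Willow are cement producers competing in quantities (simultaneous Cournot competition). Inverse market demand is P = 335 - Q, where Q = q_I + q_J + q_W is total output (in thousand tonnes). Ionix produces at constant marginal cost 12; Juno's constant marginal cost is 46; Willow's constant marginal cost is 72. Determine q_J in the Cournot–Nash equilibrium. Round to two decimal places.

Ionix's profit: π_I = (335 - Q)q_I - (12q_I). Setting ∂π_I/∂q_I = 0: 323 - 2q_I - (q_J + q_W) = 0.
Juno's first-order condition: 289 - 2q_J - (q_I + q_W) = 0.
Willow's first-order condition: 263 - 2q_W - (q_I + q_J) = 0.
Summing all 3 equations gives 875 − 4Q = 0, hence Q = 875/4.
Back-substituting: q_I = (323 − 875/4) = 417/4, q_J = (289 − 875/4) = 281/4, q_W = (263 − 875/4) = 177/4.

70.25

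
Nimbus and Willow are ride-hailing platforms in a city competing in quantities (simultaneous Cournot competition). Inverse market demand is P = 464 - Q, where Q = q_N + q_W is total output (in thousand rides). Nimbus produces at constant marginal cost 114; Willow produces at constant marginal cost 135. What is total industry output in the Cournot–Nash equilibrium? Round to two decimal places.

Nimbus's profit: π_N = (464 - Q)q_N - (114q_N). Setting ∂π_N/∂q_N = 0: 350 - 2q_N - (q_W) = 0.
Willow's profit: π_W = (464 - Q)q_W - (135q_W). Setting ∂π_W/∂q_W = 0: 329 - 2q_W - (q_N) = 0.
So q_N = (350 - q_W)/2 and q_W = (329 - q_N)/2.
Substituting one into the other gives q_N = 371/3 and q_W = 308/3.
Total output Q = 371/3 + 308/3 = 679/3.

226.33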